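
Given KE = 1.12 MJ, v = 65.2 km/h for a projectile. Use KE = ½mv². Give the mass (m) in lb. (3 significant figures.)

Rearranging KE = ½mv² for m: m = 2·KE/v².
KE = 1.12 MJ = 1.120×10^6 J; v = 65.2 km/h = 18.11 m/s.
m = 6829 kg
6829 kg × (1 lb / 0.4536 kg) = 15055 lb

15100 lb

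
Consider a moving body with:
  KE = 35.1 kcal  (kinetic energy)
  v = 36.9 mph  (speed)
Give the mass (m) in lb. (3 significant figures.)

2380 lb

Rearranging KE = ½mv² for m: m = 2·KE/v².
KE = 35.1 kcal = 1.469×10^5 J; v = 36.9 mph = 16.50 m/s.
m = 1079 kg
1079 kg × (1 lb / 0.4536 kg) = 2380 lb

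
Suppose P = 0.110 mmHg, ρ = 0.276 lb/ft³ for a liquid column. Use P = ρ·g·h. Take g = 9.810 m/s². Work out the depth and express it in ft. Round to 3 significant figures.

Rearranging P = ρ·g·h for h: h = P/(ρ·g).
P = 0.110 mmHg = 14.67 Pa; ρ = 0.276 lb/ft³ = 4.421 kg/m³; g = 9.810 m/s².
h = 0.3381 m
0.3381 m × (1 ft / 0.3048 m) = 1.109 ft

1.11 ft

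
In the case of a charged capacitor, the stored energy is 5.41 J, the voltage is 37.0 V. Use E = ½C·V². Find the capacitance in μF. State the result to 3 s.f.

7900 μF

Solving E = ½C·V² for C: C = 2E/V².
E = 5.41 J; V = 37.0 V.
C = 0.007904 F
0.007904 F × (1 μF / 1.000×10^-6 F) = 7904 μF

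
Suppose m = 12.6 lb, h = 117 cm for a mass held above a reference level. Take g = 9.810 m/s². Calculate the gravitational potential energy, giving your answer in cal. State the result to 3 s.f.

Directly: PE = mgh.
m = 12.6 lb = 5.715 kg; h = 117 cm = 1.170 m; g = 9.810 m/s².
PE = 65.60 J  (the unit combination reduces to kg·m²/s² = J)
65.60 J × (1 cal / 4.184 J) = 15.68 cal

15.7 cal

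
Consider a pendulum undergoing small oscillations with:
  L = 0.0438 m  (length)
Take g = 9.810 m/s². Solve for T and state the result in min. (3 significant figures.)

0.00700 min

T is given directly by: T = 2π√(L/g).
L = 0.0438 m; g = 9.810 m/s².
T = 0.4198 s
0.4198 s × (1 min / 60.00 s) = 0.006997 min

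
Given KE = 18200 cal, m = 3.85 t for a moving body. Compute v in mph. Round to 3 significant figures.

Rearranging KE = ½mv² for v: v = √(2·KE/m).
KE = 18200 cal = 76149 J; m = 3.85 t = 3850 kg.
v = 6.290 m/s
6.290 m/s × (1 mph / 0.4470 m/s) = 14.07 mph

14.1 mph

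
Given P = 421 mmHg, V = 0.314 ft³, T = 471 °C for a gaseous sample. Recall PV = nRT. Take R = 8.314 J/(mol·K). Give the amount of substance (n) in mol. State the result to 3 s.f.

Rearranging PV = nRT for n: n = PV/(RT).
P = 421 mmHg = 56129 Pa; V = 0.314 ft³ = 0.008891 m³; T = 471 °C = 744.1 K; R = 8.314 J/(mol·K).
n = 0.08067 mol

0.0807 mol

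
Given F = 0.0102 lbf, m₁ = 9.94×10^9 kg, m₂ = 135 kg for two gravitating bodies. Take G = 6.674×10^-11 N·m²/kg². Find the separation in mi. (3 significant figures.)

0.0276 mi

Rearranging F = G·m₁·m₂/r² for r: r = √(G·m₁m₂/F).
F = 0.0102 lbf = 0.04537 N; m₁ = 9.94×10^9 kg; m₂ = 135 kg; G = 6.674×10^-11 N·m²/kg².
r = 44.43 m
44.43 m × (1 mi / 1609 m) = 0.02761 mi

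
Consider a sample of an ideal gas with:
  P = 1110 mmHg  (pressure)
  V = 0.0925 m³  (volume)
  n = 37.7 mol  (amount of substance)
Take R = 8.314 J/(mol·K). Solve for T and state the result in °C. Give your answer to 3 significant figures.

From the ideal-gas law: T = PV/(nR).
P = 1110 mmHg = 1.480×10^5 Pa; V = 0.0925 m³; n = 37.7 mol; R = 8.314 J/(mol·K).
T = 43.67 K
43.67 K − 273.15 = -229.5 °C

-229 °C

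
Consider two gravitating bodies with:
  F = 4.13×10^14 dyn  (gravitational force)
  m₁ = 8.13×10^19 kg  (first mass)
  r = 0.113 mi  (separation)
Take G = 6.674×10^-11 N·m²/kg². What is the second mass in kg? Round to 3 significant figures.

25200 kg

Solving F = G·m₁·m₂/r² for m₂: m₂ = F·r²/(G·m₁).
F = 4.13×10^14 dyn = 4.130×10^9 N; m₁ = 8.13×10^19 kg; r = 0.113 mi = 181.9 m; G = 6.674×10^-11 N·m²/kg².
m₂ = 25173 kg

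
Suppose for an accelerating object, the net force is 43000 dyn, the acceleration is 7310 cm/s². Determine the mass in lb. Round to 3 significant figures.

Rearranging: m = F/a.
F = 43000 dyn = 0.4300 N; a = 7310 cm/s² = 73.10 m/s².
m = 0.005882 kg
0.005882 kg × (1 lb / 0.4536 kg) = 0.01297 lb

0.0130 lb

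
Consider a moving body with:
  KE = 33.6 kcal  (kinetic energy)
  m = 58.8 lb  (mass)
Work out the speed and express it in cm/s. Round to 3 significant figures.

10300 cm/s

Rearranging: v = √(2·KE/m).
KE = 33.6 kcal = 1.406×10^5 J; m = 58.8 lb = 26.67 kg.
v = 102.7 m/s
102.7 m/s × (1 cm/s / 0.01000 m/s) = 10267 cm/s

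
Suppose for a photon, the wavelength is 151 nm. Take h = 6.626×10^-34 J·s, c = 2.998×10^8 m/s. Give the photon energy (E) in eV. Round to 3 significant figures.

E is given directly by: E = hc/λ.
λ = 151 nm = 1.510×10^-7 m; h = 6.626×10^-34 J·s; c = 2.998×10^8 m/s.
E = 1.316×10^-18 J
1.316×10^-18 J × (1 eV / 1.602×10^-19 J) = 8.211 eV

8.21 eV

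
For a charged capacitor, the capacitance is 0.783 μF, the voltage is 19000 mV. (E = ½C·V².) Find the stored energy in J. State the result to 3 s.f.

E is given directly by: E = ½CV².
C = 0.783 μF = 7.830×10^-7 F; V = 19000 mV = 19.00 V.
E = 1.413×10^-4 J  (the unit combination reduces to kg·m²/s² = J)

1.41×10^-4 J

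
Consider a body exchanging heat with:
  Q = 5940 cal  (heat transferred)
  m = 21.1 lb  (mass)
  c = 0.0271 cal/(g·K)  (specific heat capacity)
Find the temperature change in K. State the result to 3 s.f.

22.9 K

Rearranging Q = m·c·ΔT for ΔT: ΔT = Q/(m·c).
Q = 5940 cal = 24853 J; m = 21.1 lb = 9.571 kg; c = 0.0271 cal/(g·K) = 113.4 J/(kg·K).
ΔT = 22.90 K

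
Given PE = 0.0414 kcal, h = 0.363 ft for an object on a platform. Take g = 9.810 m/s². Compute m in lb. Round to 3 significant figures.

352 lb

Solving PE = m·g·h for m: m = PE/(g·h).
PE = 0.0414 kcal = 173.2 J; h = 0.363 ft = 0.1106 m; g = 9.810 m/s².
m = 159.6 kg
159.6 kg × (1 lb / 0.4536 kg) = 351.8 lb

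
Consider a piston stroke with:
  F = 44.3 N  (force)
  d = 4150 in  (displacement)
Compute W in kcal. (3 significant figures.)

1.12 kcal

Directly: W = F·d.
F = 44.3 N; d = 4150 in = 105.4 m.
W = 4670 J
4670 J × (1 kcal / 4184 J) = 1.116 kcal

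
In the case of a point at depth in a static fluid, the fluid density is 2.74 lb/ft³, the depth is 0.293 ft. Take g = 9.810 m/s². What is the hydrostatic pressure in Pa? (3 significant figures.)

Directly: P = ρgh.
ρ = 2.74 lb/ft³ = 43.89 kg/m³; h = 0.293 ft = 0.08931 m; g = 9.810 m/s².
P = 38.45 Pa  (the unit combination reduces to kg/(m·s²) = Pa)

38.5 Pa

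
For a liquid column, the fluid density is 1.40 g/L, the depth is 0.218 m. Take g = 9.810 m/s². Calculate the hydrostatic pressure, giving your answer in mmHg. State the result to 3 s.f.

Directly: P = ρgh.
ρ = 1.40 g/L = 1.400 kg/m³; h = 0.218 m; g = 9.810 m/s².
P = 2.994 Pa
2.994 Pa × (1 mmHg / 133.3 Pa) = 0.02246 mmHg

0.0225 mmHg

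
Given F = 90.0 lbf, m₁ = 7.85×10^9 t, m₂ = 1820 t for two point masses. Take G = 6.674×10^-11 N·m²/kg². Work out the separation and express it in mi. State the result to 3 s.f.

Solving F = G·m₁·m₂/r² for r: r = √(G·m₁m₂/F).
F = 90.0 lbf = 400.3 N; m₁ = 7.85×10^9 t = 7.850×10^12 kg; m₂ = 1820 t = 1.820×10^6 kg; G = 6.674×10^-11 N·m²/kg².
r = 1543 m
1543 m × (1 mi / 1609 m) = 0.9590 mi

0.959 mi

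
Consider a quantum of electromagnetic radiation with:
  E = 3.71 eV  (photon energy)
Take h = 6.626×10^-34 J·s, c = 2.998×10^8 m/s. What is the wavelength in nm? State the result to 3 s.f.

334 nm

Rearranging E = h·c/λ for λ: λ = hc/E.
E = 3.71 eV = 5.944×10^-19 J; h = 6.626×10^-34 J·s; c = 2.998×10^8 m/s.
λ = 3.342×10^-7 m
3.342×10^-7 m × (1 nm / 1.000×10^-9 m) = 334.2 nm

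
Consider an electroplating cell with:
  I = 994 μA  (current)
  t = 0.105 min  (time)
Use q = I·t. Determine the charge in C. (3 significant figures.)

q is given directly by: q = It.
I = 994 μA = 9.940×10^-4 A; t = 0.105 min = 6.300 s.
q = 0.006262 C

0.00626 C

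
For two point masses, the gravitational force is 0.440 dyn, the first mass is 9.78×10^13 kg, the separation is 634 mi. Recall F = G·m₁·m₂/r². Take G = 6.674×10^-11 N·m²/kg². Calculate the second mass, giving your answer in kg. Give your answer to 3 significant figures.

702 kg

Rearranging: m₂ = F·r²/(G·m₁).
F = 0.440 dyn = 4.400×10^-6 N; m₁ = 9.78×10^13 kg; r = 634 mi = 1.020×10^6 m; G = 6.674×10^-11 N·m²/kg².
m₂ = 701.8 kg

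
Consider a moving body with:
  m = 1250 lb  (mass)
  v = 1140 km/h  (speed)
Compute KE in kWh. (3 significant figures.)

KE is given directly by: KE = ½mv².
m = 1250 lb = 567.0 kg; v = 1140 km/h = 316.7 m/s.
KE = 2.843×10^7 J
2.843×10^7 J × (1 kWh / 3.600×10^6 J) = 7.897 kWh

7.90 kWh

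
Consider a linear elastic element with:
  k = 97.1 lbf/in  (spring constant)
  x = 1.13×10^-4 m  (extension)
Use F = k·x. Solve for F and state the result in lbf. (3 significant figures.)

0.432 lbf

Directly: F = kx.
k = 97.1 lbf/in = 17005 N/m; x = 1.13×10^-4 m.
F = 1.922 N  (the unit combination reduces to kg·m/s² = N)
1.922 N × (1 lbf / 4.448 N) = 0.4320 lbf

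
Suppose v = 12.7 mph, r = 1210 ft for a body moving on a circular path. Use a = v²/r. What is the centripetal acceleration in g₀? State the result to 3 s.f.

a is given directly by: a = v²/r.
v = 12.7 mph = 5.677 m/s; r = 1210 ft = 368.8 m.
a = 0.08740 m/s²
0.08740 m/s² × (1 g₀ / 9.807 m/s²) = 0.008912 g₀

0.00891 g₀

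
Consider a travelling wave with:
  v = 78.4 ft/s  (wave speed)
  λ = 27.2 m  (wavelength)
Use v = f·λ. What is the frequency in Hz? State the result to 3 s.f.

Solving v = f·λ for f: f = v/λ.
v = 78.4 ft/s = 23.90 m/s; λ = 27.2 m.
f = 0.8785 Hz

0.879 Hz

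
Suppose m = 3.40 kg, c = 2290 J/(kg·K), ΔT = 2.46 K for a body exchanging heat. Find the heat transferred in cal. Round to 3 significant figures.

Directly: Q = mcΔT.
m = 3.40 kg; c = 2290 J/(kg·K); ΔT = 2.46 K.
Q = 19154 J  (the unit combination reduces to kg·m²/s² = J)
19154 J × (1 cal / 4.184 J) = 4578 cal

4580 cal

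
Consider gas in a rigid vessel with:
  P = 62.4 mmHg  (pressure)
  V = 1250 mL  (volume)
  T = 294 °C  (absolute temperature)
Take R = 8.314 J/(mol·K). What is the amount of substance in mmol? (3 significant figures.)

2.21 mmol

From the ideal-gas law: n = PV/(RT).
P = 62.4 mmHg = 8319 Pa; V = 1250 mL = 0.001250 m³; T = 294 °C = 567.1 K; R = 8.314 J/(mol·K).
n = 0.002205 mol
0.002205 mol × (1 mmol / 0.001000 mol) = 2.205 mmol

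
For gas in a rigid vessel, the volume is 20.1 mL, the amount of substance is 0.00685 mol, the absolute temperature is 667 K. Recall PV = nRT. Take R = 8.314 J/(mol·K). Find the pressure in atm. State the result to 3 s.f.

P is given directly by: P = nRT/V.
V = 20.1 mL = 2.010×10^-5 m³; n = 0.00685 mol; T = 667 K; R = 8.314 J/(mol·K).
P = 1.890×10^6 Pa  (the unit combination reduces to kg/(m·s²) = Pa)
1.890×10^6 Pa × (1 atm / 1.013×10^5 Pa) = 18.65 atm

18.7 atm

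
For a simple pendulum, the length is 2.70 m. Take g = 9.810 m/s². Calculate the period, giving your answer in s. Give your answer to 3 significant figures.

3.30 s

Directly: T = 2π√(L/g).
L = 2.70 m; g = 9.810 m/s².
T = 3.296 s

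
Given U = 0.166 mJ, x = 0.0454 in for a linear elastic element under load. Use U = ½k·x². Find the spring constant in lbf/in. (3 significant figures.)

1.43 lbf/in

Rearranging U = ½k·x² for k: k = 2U/x².
U = 0.166 mJ = 1.660×10^-4 J; x = 0.0454 in = 0.001153 m.
k = 249.7 N/m
249.7 N/m × (1 lbf/in / 175.1 N/m) = 1.426 lbf/in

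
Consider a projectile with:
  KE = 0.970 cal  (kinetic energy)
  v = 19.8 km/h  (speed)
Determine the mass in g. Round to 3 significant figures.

268 g

Rearranging KE = ½mv² for m: m = 2·KE/v².
KE = 0.970 cal = 4.058 J; v = 19.8 km/h = 5.500 m/s.
m = 0.2683 kg
0.2683 kg × (1 g / 0.001000 kg) = 268.3 g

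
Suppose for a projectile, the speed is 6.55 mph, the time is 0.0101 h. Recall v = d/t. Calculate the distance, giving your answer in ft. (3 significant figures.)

Solving v = d/t for d: d = v·t.
v = 6.55 mph = 2.928 m/s; t = 0.0101 h = 36.36 s.
d = 106.5 m
106.5 m × (1 ft / 0.3048 m) = 349.3 ft

349 ft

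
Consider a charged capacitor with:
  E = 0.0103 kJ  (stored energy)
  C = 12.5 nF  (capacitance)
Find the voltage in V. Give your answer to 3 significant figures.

Solving E = ½C·V² for V: V = √(2E/C).
E = 0.0103 kJ = 10.30 J; C = 12.5 nF = 1.250×10^-8 F.
V = 40596 V

40600 V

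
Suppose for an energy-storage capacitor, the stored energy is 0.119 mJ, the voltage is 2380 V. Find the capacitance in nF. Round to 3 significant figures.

0.0420 nF

Rearranging: C = 2E/V².
E = 0.119 mJ = 1.190×10^-4 J; V = 2380 V.
C = 4.202×10^-11 F
4.202×10^-11 F × (1 nF / 1.000×10^-9 F) = 0.04202 nF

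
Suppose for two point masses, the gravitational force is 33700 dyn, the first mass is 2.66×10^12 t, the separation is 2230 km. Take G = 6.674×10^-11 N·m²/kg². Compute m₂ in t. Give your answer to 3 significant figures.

9440 t

From Newton's law of gravitation: m₂ = F·r²/(G·m₁).
F = 33700 dyn = 0.3370 N; m₁ = 2.66×10^12 t = 2.660×10^15 kg; r = 2230 km = 2.230×10^6 m; G = 6.674×10^-11 N·m²/kg².
m₂ = 9.440×10^6 kg
9.440×10^6 kg × (1 t / 1000 kg) = 9440 t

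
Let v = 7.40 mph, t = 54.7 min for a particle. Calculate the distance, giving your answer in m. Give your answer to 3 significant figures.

Solving v = d/t for d: d = v·t.
v = 7.40 mph = 3.308 m/s; t = 54.7 min = 3282 s.
d = 10857 m

10900 m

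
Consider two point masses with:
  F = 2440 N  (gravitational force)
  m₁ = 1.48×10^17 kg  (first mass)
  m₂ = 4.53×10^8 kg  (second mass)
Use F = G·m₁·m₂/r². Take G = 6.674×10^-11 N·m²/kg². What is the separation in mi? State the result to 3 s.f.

841 mi

From Newton's law of gravitation: r = √(G·m₁m₂/F).
F = 2440 N; m₁ = 1.48×10^17 kg; m₂ = 4.53×10^8 kg; G = 6.674×10^-11 N·m²/kg².
r = 1.354×10^6 m
1.354×10^6 m × (1 mi / 1609 m) = 841.5 mi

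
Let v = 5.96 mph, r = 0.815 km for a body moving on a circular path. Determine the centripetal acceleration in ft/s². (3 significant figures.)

Directly: a = v²/r.
v = 5.96 mph = 2.664 m/s; r = 0.815 km = 815.0 m.
a = 0.008710 m/s²
0.008710 m/s² × (1 ft/s² / 0.3048 m/s²) = 0.02858 ft/s²

0.0286 ft/s²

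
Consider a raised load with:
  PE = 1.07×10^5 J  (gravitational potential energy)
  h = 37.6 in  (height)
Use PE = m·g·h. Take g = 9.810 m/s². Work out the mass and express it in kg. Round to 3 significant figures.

11400 kg

Rearranging PE = m·g·h for m: m = PE/(g·h).
PE = 1.07×10^5 J; h = 37.6 in = 0.9550 m; g = 9.810 m/s².
m = 11421 kg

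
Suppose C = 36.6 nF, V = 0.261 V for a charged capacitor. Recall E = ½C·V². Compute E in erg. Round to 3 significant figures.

Directly: E = ½CV².
C = 36.6 nF = 3.660×10^-8 F; V = 0.261 V.
E = 1.247×10^-9 J  (the unit combination reduces to kg·m²/s² = J)
1.247×10^-9 J × (1 erg / 1.000×10^-7 J) = 0.01247 erg

0.0125 erg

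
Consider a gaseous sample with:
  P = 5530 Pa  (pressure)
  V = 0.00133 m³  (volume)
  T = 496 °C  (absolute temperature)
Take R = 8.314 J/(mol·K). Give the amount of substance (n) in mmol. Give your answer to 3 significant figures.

1.15 mmol

From the ideal-gas law: n = PV/(RT).
P = 5530 Pa; V = 0.00133 m³; T = 496 °C = 769.1 K; R = 8.314 J/(mol·K).
n = 0.001150 mol
0.001150 mol × (1 mmol / 0.001000 mol) = 1.150 mmol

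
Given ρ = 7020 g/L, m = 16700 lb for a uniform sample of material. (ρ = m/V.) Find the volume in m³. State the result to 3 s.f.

1.08 m³

Rearranging ρ = m/V for V: V = m/ρ.
ρ = 7020 g/L = 7020 kg/m³; m = 16700 lb = 7575 kg.
V = 1.079 m³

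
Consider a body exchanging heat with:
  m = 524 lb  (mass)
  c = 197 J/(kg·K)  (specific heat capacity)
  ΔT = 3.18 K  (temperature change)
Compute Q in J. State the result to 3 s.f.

1.49×10^5 J

Directly: Q = mcΔT.
m = 524 lb = 237.7 kg; c = 197 J/(kg·K); ΔT = 3.18 K.
Q = 1.489×10^5 J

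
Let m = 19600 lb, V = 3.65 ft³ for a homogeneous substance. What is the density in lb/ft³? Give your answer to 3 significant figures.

ρ is given directly by: ρ = m/V.
m = 19600 lb = 8890 kg; V = 3.65 ft³ = 0.1034 m³.
ρ = 86017 kg/m³
86017 kg/m³ × (1 lb/ft³ / 16.02 kg/m³) = 5370 lb/ft³

5370 lb/ft³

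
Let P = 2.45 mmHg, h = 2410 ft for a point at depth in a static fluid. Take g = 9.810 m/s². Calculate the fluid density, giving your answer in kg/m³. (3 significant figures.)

0.0453 kg/m³

Solving P = ρ·g·h for ρ: ρ = P/(g·h).
P = 2.45 mmHg = 326.6 Pa; h = 2410 ft = 734.6 m; g = 9.810 m/s².
ρ = 0.04533 kg/m³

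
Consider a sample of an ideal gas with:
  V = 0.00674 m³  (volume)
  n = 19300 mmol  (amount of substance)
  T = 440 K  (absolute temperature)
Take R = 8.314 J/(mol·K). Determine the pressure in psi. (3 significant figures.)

1520 psi

From the ideal-gas law: P = nRT/V.
V = 0.00674 m³; n = 19300 mmol = 19.30 mol; T = 440 K; R = 8.314 J/(mol·K).
P = 1.048×10^7 Pa
1.048×10^7 Pa × (1 psi / 6895 Pa) = 1519 psi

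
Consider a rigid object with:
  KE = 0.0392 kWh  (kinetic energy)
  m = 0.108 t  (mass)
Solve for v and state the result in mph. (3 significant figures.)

Rearranging: v = √(2·KE/m).
KE = 0.0392 kWh = 1.411×10^5 J; m = 0.108 t = 108.0 kg.
v = 51.12 m/s
51.12 m/s × (1 mph / 0.4470 m/s) = 114.4 mph

114 mph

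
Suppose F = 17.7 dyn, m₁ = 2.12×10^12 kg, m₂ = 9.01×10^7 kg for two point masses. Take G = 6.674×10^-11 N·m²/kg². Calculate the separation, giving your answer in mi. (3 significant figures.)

5270 mi

Rearranging F = G·m₁·m₂/r² for r: r = √(G·m₁m₂/F).
F = 17.7 dyn = 1.770×10^-4 N; m₁ = 2.12×10^12 kg; m₂ = 9.01×10^7 kg; G = 6.674×10^-11 N·m²/kg².
r = 8.487×10^6 m
8.487×10^6 m × (1 mi / 1609 m) = 5273 mi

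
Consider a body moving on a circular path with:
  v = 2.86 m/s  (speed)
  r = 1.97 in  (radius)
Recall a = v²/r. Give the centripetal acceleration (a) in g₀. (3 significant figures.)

Directly: a = v²/r.
v = 2.86 m/s; r = 1.97 in = 0.05004 m.
a = 163.5 m/s²
163.5 m/s² × (1 g₀ / 9.807 m/s²) = 16.67 g₀

16.7 g₀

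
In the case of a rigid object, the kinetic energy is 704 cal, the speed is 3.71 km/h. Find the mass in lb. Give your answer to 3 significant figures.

12200 lb

Rearranging KE = ½mv² for m: m = 2·KE/v².
KE = 704 cal = 2946 J; v = 3.71 km/h = 1.031 m/s.
m = 5547 kg
5547 kg × (1 lb / 0.4536 kg) = 12229 lb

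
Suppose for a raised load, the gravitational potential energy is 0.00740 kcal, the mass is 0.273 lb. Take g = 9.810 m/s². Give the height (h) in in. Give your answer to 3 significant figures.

1000 in

Rearranging: h = PE/(m·g).
PE = 0.00740 kcal = 30.96 J; m = 0.273 lb = 0.1238 kg; g = 9.810 m/s².
h = 25.49 m
25.49 m × (1 in / 0.02540 m) = 1003 in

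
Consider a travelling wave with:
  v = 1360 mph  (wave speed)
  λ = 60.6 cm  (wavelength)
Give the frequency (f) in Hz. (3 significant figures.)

1000 Hz

Rearranging v = f·λ for f: f = v/λ.
v = 1360 mph = 608.0 m/s; λ = 60.6 cm = 0.6060 m.
f = 1003 Hz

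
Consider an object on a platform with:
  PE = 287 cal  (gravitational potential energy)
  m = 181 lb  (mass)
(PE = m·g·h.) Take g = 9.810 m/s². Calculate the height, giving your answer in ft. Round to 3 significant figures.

4.89 ft

Solving PE = m·g·h for h: h = PE/(m·g).
PE = 287 cal = 1201 J; m = 181 lb = 82.10 kg; g = 9.810 m/s².
h = 1.491 m
1.491 m × (1 ft / 0.3048 m) = 4.892 ft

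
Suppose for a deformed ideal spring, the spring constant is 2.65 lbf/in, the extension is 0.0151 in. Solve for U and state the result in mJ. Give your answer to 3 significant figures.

0.0341 mJ

U is given directly by: U = ½kx².
k = 2.65 lbf/in = 464.1 N/m; x = 0.0151 in = 3.835×10^-4 m.
U = 3.413×10^-5 J  (the unit combination reduces to kg·m²/s² = J)
3.413×10^-5 J × (1 mJ / 0.001000 J) = 0.03413 mJ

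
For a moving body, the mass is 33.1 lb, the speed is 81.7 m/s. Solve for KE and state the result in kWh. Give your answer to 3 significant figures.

0.0139 kWh

KE is given directly by: KE = ½mv².
m = 33.1 lb = 15.01 kg; v = 81.7 m/s.
KE = 50108 J
50108 J × (1 kWh / 3.600×10^6 J) = 0.01392 kWh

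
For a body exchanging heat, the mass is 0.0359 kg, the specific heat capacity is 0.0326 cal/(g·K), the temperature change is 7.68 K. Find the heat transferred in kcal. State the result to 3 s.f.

Q is given directly by: Q = mcΔT.
m = 0.0359 kg; c = 0.0326 cal/(g·K) = 136.4 J/(kg·K); ΔT = 7.68 K.
Q = 37.61 J
37.61 J × (1 kcal / 4184 J) = 0.008988 kcal

0.00899 kcal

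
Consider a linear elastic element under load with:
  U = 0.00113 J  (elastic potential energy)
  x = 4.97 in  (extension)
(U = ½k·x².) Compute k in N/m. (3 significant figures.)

0.142 N/m

Solving U = ½k·x² for k: k = 2U/x².
U = 0.00113 J; x = 4.97 in = 0.1262 m.
k = 0.1418 N/m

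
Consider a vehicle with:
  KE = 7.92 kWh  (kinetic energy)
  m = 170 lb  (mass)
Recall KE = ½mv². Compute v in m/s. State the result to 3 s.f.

Solving KE = ½mv² for v: v = √(2·KE/m).
KE = 7.92 kWh = 2.851×10^7 J; m = 170 lb = 77.11 kg.
v = 859.9 m/s

860 m/s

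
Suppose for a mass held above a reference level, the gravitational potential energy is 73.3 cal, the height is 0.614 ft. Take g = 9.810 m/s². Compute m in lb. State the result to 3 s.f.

Solving PE = m·g·h for m: m = PE/(g·h).
PE = 73.3 cal = 306.7 J; h = 0.614 ft = 0.1871 m; g = 9.810 m/s².
m = 167.0 kg
167.0 kg × (1 lb / 0.4536 kg) = 368.3 lb

368 lb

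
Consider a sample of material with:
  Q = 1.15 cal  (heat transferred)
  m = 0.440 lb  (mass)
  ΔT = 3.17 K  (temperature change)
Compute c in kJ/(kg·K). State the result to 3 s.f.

Rearranging Q = m·c·ΔT for c: c = Q/(m·ΔT).
Q = 1.15 cal = 4.812 J; m = 0.440 lb = 0.1996 kg; ΔT = 3.17 K.
c = 7.605 J/(kg·K)
7.605 J/(kg·K) × (1 kJ/(kg·K) / 1000 J/(kg·K)) = 0.007605 kJ/(kg·K)

0.00761 kJ/(kg·K)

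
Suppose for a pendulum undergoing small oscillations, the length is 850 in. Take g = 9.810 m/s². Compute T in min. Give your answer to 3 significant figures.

0.155 min

T is given directly by: T = 2π√(L/g).
L = 850 in = 21.59 m; g = 9.810 m/s².
T = 9.321 s
9.321 s × (1 min / 60.00 s) = 0.1554 min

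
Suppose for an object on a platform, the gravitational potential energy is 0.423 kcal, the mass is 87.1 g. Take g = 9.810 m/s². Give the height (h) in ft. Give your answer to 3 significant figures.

6800 ft

Rearranging PE = m·g·h for h: h = PE/(m·g).
PE = 0.423 kcal = 1770 J; m = 87.1 g = 0.08710 kg; g = 9.810 m/s².
h = 2071 m
2071 m × (1 ft / 0.3048 m) = 6796 ft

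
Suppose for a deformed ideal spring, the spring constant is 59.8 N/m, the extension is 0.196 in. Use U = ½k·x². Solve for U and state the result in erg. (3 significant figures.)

7410 erg

U is given directly by: U = ½kx².
k = 59.8 N/m; x = 0.196 in = 0.004978 m.
U = 7.411×10^-4 J
7.411×10^-4 J × (1 erg / 1.000×10^-7 J) = 7411 erg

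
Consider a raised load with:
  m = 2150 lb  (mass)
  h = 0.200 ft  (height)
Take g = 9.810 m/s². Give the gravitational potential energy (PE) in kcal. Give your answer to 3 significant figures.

0.139 kcal

Directly: PE = mgh.
m = 2150 lb = 975.2 kg; h = 0.200 ft = 0.06096 m; g = 9.810 m/s².
PE = 583.2 J
583.2 J × (1 kcal / 4184 J) = 0.1394 kcal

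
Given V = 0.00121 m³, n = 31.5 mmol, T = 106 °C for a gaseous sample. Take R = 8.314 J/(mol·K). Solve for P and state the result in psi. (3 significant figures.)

11.9 psi

Directly: P = nRT/V.
V = 0.00121 m³; n = 31.5 mmol = 0.03150 mol; T = 106 °C = 379.1 K; R = 8.314 J/(mol·K).
P = 82063 Pa
82063 Pa × (1 psi / 6895 Pa) = 11.90 psi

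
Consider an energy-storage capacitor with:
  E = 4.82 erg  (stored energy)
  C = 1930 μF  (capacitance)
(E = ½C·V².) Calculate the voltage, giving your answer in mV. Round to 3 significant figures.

22.3 mV

Solving E = ½C·V² for V: V = √(2E/C).
E = 4.82 erg = 4.820×10^-7 J; C = 1930 μF = 0.001930 F.
V = 0.02235 V
0.02235 V × (1 mV / 0.001000 V) = 22.35 mV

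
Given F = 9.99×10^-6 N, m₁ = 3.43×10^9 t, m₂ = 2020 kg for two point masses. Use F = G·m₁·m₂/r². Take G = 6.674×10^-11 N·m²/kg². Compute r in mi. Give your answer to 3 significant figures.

From Newton's law of gravitation: r = √(G·m₁m₂/F).
F = 9.99×10^-6 N; m₁ = 3.43×10^9 t = 3.430×10^12 kg; m₂ = 2020 kg; G = 6.674×10^-11 N·m²/kg².
r = 2.151×10^5 m
2.151×10^5 m × (1 mi / 1609 m) = 133.7 mi

134 mi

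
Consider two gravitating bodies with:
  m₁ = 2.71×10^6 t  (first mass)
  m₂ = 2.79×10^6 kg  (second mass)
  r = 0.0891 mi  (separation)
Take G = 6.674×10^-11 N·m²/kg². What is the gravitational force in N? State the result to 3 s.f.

F is given directly by: F = Gm₁m₂/r².
m₁ = 2.71×10^6 t = 2.710×10^9 kg; m₂ = 2.79×10^6 kg; r = 0.0891 mi = 143.4 m; G = 6.674×10^-11 N·m²/kg².
F = 24.54 N  (the unit combination reduces to kg·m/s² = N)

24.5 N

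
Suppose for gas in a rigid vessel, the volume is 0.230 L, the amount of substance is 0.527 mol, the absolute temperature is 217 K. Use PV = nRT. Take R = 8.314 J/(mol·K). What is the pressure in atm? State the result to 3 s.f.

From the ideal-gas law: P = nRT/V.
V = 0.230 L = 2.300×10^-4 m³; n = 0.527 mol; T = 217 K; R = 8.314 J/(mol·K).
P = 4.134×10^6 Pa
4.134×10^6 Pa × (1 atm / 1.013×10^5 Pa) = 40.80 atm

40.8 atm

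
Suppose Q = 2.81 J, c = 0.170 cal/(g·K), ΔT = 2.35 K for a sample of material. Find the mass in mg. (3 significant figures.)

Rearranging Q = m·c·ΔT for m: m = Q/(c·ΔT).
Q = 2.81 J; c = 0.170 cal/(g·K) = 711.3 J/(kg·K); ΔT = 2.35 K.
m = 0.001681 kg
0.001681 kg × (1 mg / 1.000×10^-6 kg) = 1681 mg

1680 mg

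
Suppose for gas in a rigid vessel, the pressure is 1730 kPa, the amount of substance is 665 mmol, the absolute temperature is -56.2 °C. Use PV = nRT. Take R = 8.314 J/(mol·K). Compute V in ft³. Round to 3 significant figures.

Solving PV = nRT for V: V = nRT/P.
P = 1730 kPa = 1.730×10^6 Pa; n = 665 mmol = 0.6650 mol; T = -56.2 °C = 216.9 K; R = 8.314 J/(mol·K).
V = 6.933×10^-4 m³
6.933×10^-4 m³ × (1 ft³ / 0.02832 m³) = 0.02449 ft³

0.0245 ft³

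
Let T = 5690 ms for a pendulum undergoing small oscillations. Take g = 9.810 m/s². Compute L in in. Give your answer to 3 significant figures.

Solving T = 2π√(L/g) for L: L = g·(T/2π)².
T = 5690 ms = 5.690 s; g = 9.810 m/s².
L = 8.045 m
8.045 m × (1 in / 0.02540 m) = 316.7 in

317 in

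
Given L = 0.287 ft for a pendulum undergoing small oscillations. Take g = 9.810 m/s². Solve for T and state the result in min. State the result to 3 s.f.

0.00989 min

T is given directly by: T = 2π√(L/g).
L = 0.287 ft = 0.08748 m; g = 9.810 m/s².
T = 0.5933 s
0.5933 s × (1 min / 60.00 s) = 0.009889 min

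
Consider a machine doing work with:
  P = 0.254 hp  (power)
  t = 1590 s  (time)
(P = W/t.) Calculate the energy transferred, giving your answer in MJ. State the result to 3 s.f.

0.301 MJ

Solving P = W/t for W: W = P·t.
P = 0.254 hp = 189.4 W; t = 1590 s.
W = 3.012×10^5 J  (the unit combination reduces to kg·m²/s² = J)
3.012×10^5 J × (1 MJ / 1.000×10^6 J) = 0.3012 MJ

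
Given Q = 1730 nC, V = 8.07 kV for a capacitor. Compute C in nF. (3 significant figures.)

0.214 nF

C is given directly by: C = Q/V.
Q = 1730 nC = 1.730×10^-6 C; V = 8.07 kV = 8070 V.
C = 2.144×10^-10 F
2.144×10^-10 F × (1 nF / 1.000×10^-9 F) = 0.2144 nF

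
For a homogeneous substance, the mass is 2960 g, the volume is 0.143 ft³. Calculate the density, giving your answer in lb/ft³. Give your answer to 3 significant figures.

Directly: ρ = m/V.
m = 2960 g = 2.960 kg; V = 0.143 ft³ = 0.004049 m³.
ρ = 731.0 kg/m³
731.0 kg/m³ × (1 lb/ft³ / 16.02 kg/m³) = 45.63 lb/ft³

45.6 lb/ft³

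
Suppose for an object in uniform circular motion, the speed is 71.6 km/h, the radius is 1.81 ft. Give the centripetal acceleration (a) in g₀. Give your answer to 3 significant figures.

Directly: a = v²/r.
v = 71.6 km/h = 19.89 m/s; r = 1.81 ft = 0.5517 m.
a = 717.0 m/s²
717.0 m/s² × (1 g₀ / 9.807 m/s²) = 73.12 g₀

73.1 g₀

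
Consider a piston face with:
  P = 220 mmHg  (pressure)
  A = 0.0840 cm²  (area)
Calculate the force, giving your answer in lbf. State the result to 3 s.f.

Solving P = F/A for F: F = P·A.
P = 220 mmHg = 29331 Pa; A = 0.0840 cm² = 8.400×10^-6 m².
F = 0.2464 N  (the unit combination reduces to kg·m/s² = N)
0.2464 N × (1 lbf / 4.448 N) = 0.05539 lbf

0.0554 lbf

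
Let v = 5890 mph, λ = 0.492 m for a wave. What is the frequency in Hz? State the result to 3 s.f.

Rearranging v = f·λ for f: f = v/λ.
v = 5890 mph = 2633 m/s; λ = 0.492 m.
f = 5352 Hz

5350 Hz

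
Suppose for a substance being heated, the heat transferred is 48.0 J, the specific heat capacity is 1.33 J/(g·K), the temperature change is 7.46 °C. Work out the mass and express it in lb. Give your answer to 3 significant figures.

0.0107 lb

Solving Q = m·c·ΔT for m: m = Q/(c·ΔT).
Q = 48.0 J; c = 1.33 J/(g·K) = 1330 J/(kg·K); ΔT = 7.46 °C = 7.460 K.
m = 0.004838 kg
0.004838 kg × (1 lb / 0.4536 kg) = 0.01067 lb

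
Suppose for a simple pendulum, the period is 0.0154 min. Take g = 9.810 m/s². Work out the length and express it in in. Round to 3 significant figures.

Solving T = 2π√(L/g) for L: L = g·(T/2π)².
T = 0.0154 min = 0.9240 s; g = 9.810 m/s².
L = 0.2122 m
0.2122 m × (1 in / 0.02540 m) = 8.353 in

8.35 in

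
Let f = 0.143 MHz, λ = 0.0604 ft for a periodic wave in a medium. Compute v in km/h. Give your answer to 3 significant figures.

Directly: v = fλ.
f = 0.143 MHz = 1.430×10^5 Hz; λ = 0.0604 ft = 0.01841 m.
v = 2633 m/s
2633 m/s × (1 km/h / 0.2778 m/s) = 9477 km/h

9480 km/h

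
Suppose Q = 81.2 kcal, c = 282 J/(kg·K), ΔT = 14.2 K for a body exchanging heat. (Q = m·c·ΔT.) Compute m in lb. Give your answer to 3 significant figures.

187 lb

Rearranging: m = Q/(c·ΔT).
Q = 81.2 kcal = 3.397×10^5 J; c = 282 J/(kg·K); ΔT = 14.2 K.
m = 84.84 kg
84.84 kg × (1 lb / 0.4536 kg) = 187.0 lb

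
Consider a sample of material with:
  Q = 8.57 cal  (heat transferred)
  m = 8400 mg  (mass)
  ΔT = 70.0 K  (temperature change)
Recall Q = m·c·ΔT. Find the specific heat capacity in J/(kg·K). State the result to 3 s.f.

61.0 J/(kg·K)

Rearranging: c = Q/(m·ΔT).
Q = 8.57 cal = 35.86 J; m = 8400 mg = 0.008400 kg; ΔT = 70.0 K.
c = 60.98 J/(kg·K)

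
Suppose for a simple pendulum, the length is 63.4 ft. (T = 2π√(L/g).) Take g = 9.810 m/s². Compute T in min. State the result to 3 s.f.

0.147 min

Directly: T = 2π√(L/g).
L = 63.4 ft = 19.32 m; g = 9.810 m/s².
T = 8.819 s
8.819 s × (1 min / 60.00 s) = 0.1470 min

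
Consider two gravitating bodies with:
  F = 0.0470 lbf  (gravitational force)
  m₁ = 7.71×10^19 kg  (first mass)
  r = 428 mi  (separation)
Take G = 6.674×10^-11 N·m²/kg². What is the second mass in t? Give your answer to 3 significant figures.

0.0193 t

From Newton's law of gravitation: m₂ = F·r²/(G·m₁).
F = 0.0470 lbf = 0.2091 N; m₁ = 7.71×10^19 kg; r = 428 mi = 6.888×10^5 m; G = 6.674×10^-11 N·m²/kg².
m₂ = 19.28 kg
19.28 kg × (1 t / 1000 kg) = 0.01928 t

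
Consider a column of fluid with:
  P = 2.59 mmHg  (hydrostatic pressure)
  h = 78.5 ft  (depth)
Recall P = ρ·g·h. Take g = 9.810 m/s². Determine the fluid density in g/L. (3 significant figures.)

Rearranging P = ρ·g·h for ρ: ρ = P/(g·h).
P = 2.59 mmHg = 345.3 Pa; h = 78.5 ft = 23.93 m; g = 9.810 m/s².
ρ = 1.471 kg/m³
Since 1 g/L = 1 kg/m³, 1.471 g/L.

1.47 g/L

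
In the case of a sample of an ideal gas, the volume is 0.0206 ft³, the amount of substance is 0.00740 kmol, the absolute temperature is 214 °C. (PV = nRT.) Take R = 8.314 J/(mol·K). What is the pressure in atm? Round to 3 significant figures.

From the ideal-gas law: P = nRT/V.
V = 0.0206 ft³ = 5.833×10^-4 m³; n = 0.00740 kmol = 7.400 mol; T = 214 °C = 487.1 K; R = 8.314 J/(mol·K).
P = 5.138×10^7 Pa
5.138×10^7 Pa × (1 atm / 1.013×10^5 Pa) = 507.1 atm

507 atm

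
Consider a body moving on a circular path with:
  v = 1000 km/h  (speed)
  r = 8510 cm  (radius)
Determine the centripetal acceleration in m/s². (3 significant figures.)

907 m/s²

a is given directly by: a = v²/r.
v = 1000 km/h = 277.8 m/s; r = 8510 cm = 85.10 m.
a = 906.7 m/s²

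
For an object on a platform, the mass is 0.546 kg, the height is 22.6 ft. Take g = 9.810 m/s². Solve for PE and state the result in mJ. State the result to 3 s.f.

36900 mJ

Directly: PE = mgh.
m = 0.546 kg; h = 22.6 ft = 6.888 m; g = 9.810 m/s².
PE = 36.90 J
36.90 J × (1 mJ / 0.001000 J) = 36896 mJ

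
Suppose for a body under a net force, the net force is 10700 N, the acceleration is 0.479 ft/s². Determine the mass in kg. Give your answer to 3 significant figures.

From Newton's second law: m = F/a.
F = 10700 N; a = 0.479 ft/s² = 0.1460 m/s².
m = 73288 kg

73300 kg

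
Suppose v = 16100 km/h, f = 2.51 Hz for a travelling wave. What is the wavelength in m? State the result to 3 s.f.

1780 m

Rearranging: λ = v/f.
v = 16100 km/h = 4472 m/s; f = 2.51 Hz.
λ = 1782 m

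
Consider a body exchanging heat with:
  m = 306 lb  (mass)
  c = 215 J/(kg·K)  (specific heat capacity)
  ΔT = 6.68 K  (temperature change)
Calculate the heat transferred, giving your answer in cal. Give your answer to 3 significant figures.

Q is given directly by: Q = mcΔT.
m = 306 lb = 138.8 kg; c = 215 J/(kg·K); ΔT = 6.68 K.
Q = 1.993×10^5 J
1.993×10^5 J × (1 cal / 4.184 J) = 47644 cal

47600 cal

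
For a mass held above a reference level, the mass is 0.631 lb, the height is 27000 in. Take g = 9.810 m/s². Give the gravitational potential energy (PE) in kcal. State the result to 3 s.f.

PE is given directly by: PE = mgh.
m = 0.631 lb = 0.2862 kg; h = 27000 in = 685.8 m; g = 9.810 m/s².
PE = 1926 J  (the unit combination reduces to kg·m²/s² = J)
1926 J × (1 kcal / 4184 J) = 0.4602 kcal

0.460 kcal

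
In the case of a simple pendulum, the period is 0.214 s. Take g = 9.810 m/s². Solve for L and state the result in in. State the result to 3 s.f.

0.448 in

Solving T = 2π√(L/g) for L: L = g·(T/2π)².
T = 0.214 s; g = 9.810 m/s².
L = 0.01138 m
0.01138 m × (1 in / 0.02540 m) = 0.4480 in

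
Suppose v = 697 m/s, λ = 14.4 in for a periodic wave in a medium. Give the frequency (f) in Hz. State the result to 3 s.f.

1910 Hz

Rearranging: f = v/λ.
v = 697 m/s; λ = 14.4 in = 0.3658 m.
f = 1906 Hz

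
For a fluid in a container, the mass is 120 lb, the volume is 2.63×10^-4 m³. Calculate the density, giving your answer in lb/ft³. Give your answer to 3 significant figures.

Directly: ρ = m/V.
m = 120 lb = 54.43 kg; V = 2.63×10^-4 m³.
ρ = 2.070×10^5 kg/m³
2.070×10^5 kg/m³ × (1 lb/ft³ / 16.02 kg/m³) = 12920 lb/ft³

12900 lb/ft³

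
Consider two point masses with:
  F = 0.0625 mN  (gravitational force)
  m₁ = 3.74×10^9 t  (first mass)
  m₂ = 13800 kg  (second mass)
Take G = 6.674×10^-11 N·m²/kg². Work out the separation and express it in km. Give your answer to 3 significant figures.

235 km

Rearranging: r = √(G·m₁m₂/F).
F = 0.0625 mN = 6.250×10^-5 N; m₁ = 3.74×10^9 t = 3.740×10^12 kg; m₂ = 13800 kg; G = 6.674×10^-11 N·m²/kg².
r = 2.348×10^5 m
2.348×10^5 m × (1 km / 1000 m) = 234.8 km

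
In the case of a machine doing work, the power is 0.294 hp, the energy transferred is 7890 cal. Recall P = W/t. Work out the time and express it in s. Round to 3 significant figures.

151 s

Rearranging: t = W/P.
P = 0.294 hp = 219.2 W; W = 7890 cal = 33012 J.
t = 150.6 s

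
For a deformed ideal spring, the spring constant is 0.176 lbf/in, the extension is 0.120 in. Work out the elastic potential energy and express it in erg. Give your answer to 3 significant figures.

1430 erg

Directly: U = ½kx².
k = 0.176 lbf/in = 30.82 N/m; x = 0.120 in = 0.003048 m.
U = 1.432×10^-4 J
1.432×10^-4 J × (1 erg / 1.000×10^-7 J) = 1432 erg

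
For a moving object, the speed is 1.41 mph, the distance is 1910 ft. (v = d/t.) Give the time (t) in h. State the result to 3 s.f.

0.257 h

Rearranging: t = d/v.
v = 1.41 mph = 0.6303 m/s; d = 1910 ft = 582.2 m.
t = 923.6 s
923.6 s × (1 h / 3600 s) = 0.2566 h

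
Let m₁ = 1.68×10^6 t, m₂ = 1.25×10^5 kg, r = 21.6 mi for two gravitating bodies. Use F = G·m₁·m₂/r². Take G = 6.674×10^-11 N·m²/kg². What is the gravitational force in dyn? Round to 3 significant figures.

Directly: F = Gm₁m₂/r².
m₁ = 1.68×10^6 t = 1.680×10^9 kg; m₂ = 1.25×10^5 kg; r = 21.6 mi = 34762 m; G = 6.674×10^-11 N·m²/kg².
F = 1.160×10^-5 N
1.160×10^-5 N × (1 dyn / 1.000×10^-5 N) = 1.160 dyn

1.16 dyn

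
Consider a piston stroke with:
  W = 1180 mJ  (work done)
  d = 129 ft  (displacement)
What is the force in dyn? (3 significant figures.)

Rearranging: F = W/d.
W = 1180 mJ = 1.180 J; d = 129 ft = 39.32 m.
F = 0.03001 N  (the unit combination reduces to kg·m/s² = N)
0.03001 N × (1 dyn / 1.000×10^-5 N) = 3001 dyn

3000 dyn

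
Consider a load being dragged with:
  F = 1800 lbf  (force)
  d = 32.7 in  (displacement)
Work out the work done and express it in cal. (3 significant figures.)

Directly: W = F·d.
F = 1800 lbf = 8007 N; d = 32.7 in = 0.8306 m.
W = 6650 J
6650 J × (1 cal / 4.184 J) = 1589 cal

1590 cal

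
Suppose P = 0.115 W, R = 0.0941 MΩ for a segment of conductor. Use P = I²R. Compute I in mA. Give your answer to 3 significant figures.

Solving P = I²R for I: I = √(P/R).
P = 0.115 W; R = 0.0941 MΩ = 94100 Ω.
I = 0.001105 A
0.001105 A × (1 mA / 0.001000 A) = 1.105 mA

1.11 mA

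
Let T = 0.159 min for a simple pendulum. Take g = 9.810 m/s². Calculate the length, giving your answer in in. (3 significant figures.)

Solving T = 2π√(L/g) for L: L = g·(T/2π)².
T = 0.159 min = 9.540 s; g = 9.810 m/s².
L = 22.62 m
22.62 m × (1 in / 0.02540 m) = 890.4 in

890 in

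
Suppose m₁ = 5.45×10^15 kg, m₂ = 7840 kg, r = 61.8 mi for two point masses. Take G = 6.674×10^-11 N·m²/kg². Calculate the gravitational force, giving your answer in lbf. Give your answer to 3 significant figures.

0.0648 lbf

Directly: F = Gm₁m₂/r².
m₁ = 5.45×10^15 kg; m₂ = 7840 kg; r = 61.8 mi = 99457 m; G = 6.674×10^-11 N·m²/kg².
F = 0.2883 N
0.2883 N × (1 lbf / 4.448 N) = 0.06481 lbf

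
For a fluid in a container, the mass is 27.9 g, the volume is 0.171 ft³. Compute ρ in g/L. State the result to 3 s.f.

Directly: ρ = m/V.
m = 27.9 g = 0.02790 kg; V = 0.171 ft³ = 0.004842 m³.
ρ = 5.762 kg/m³
Since 1 g/L = 1 kg/m³, 5.762 g/L.

5.76 g/L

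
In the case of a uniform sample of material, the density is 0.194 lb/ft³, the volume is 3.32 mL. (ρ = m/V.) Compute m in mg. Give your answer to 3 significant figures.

10.3 mg

Solving ρ = m/V for m: m = ρV.
ρ = 0.194 lb/ft³ = 3.108 kg/m³; V = 3.32 mL = 3.320×10^-6 m³.
m = 1.032×10^-5 kg
1.032×10^-5 kg × (1 mg / 1.000×10^-6 kg) = 10.32 mg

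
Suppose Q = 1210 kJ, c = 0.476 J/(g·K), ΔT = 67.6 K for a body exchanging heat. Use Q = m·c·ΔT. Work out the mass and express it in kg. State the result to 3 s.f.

37.6 kg

Rearranging: m = Q/(c·ΔT).
Q = 1210 kJ = 1.210×10^6 J; c = 0.476 J/(g·K) = 476.0 J/(kg·K); ΔT = 67.6 K.
m = 37.60 kg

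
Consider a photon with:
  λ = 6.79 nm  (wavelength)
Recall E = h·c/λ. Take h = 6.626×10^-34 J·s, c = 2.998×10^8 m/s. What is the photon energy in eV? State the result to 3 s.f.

183 eV

E is given directly by: E = hc/λ.
λ = 6.79 nm = 6.790×10^-9 m; h = 6.626×10^-34 J·s; c = 2.998×10^8 m/s.
E = 2.926×10^-17 J
2.926×10^-17 J × (1 eV / 1.602×10^-19 J) = 182.6 eV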